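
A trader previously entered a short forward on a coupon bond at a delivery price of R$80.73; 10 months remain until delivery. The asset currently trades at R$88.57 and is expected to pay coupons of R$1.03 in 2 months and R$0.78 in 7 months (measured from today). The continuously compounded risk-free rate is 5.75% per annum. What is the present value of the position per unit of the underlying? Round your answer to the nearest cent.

-R$9.84

PV(remaining coupons) I = 1.03·e^(−0.0575·2/12) + 0.78·e^(−0.0575·7/12) = 1.7744
Current forward F = (S − I)·e^(rT) = (88.57 − 1.7744)·e^(0.0575·10/12) = 86.7956 × 1.049083 = 91.0558
Value (long) = (F − K)·e^(−rT) = (91.0558 − 80.73) × 0.953213 = 9.8427
Short position value = −(long value) = -R$9.84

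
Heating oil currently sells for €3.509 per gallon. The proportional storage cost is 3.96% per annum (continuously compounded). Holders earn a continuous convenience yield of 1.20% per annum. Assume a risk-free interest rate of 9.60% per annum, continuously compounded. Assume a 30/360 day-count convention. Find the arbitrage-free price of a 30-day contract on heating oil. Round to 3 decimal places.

€3.545 per gallon

Net carry = r + u − y = 0.0960 + 0.0396 − 0.0120 = 0.1236
F = S·e^((r+u−y)T) = 3.509 · e^(0.1236 × 30/360) = 3.509 · e^0.010300
= 3.509 × 1.010353 = €3.545 per gallon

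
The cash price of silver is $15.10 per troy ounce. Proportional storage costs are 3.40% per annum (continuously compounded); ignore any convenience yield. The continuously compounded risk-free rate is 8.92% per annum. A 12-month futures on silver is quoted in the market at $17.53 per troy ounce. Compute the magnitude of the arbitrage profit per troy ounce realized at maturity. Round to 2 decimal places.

$0.45 per troy ounce

Fair futures: F* = S·e^(carry·T), with carry = (r + u) = 0.0892 + 0.0340 = 0.1232
F* = 15.10 · e^(0.1232 × 12/12) = 15.10 · e^0.123200 = 15.10 × 1.131111 = $17.0798
Market $17.53 > fair $17.0798: forward overpriced → cash-and-carry (buy spot, short the forward).
At maturity, profit = |F_mkt − F*| = |17.53 − 17.0798| = $0.45 per troy ounce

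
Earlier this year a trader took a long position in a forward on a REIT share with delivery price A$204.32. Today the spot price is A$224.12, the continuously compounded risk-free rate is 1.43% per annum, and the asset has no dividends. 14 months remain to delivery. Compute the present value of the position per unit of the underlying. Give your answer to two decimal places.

Current fair forward for the remaining 14 months: F = S·e^(r·T), r = 0.0143
F = 224.12 · e^(0.0143 × 14/12) = 224.12 × 1.016823 = 227.8904
Value of long forward = (F − K)·e^(−rT) = (227.8904 − 204.32) · e^(−0.0143·14/12)
= 23.5704 × 0.983455 = 23.18

A$23.18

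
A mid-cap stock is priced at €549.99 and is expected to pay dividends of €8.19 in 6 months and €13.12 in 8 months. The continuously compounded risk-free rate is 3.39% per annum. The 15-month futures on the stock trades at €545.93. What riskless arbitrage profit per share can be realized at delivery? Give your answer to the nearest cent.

PV(dividends) I = 8.19·e^(−0.0339·6/12) + 13.12·e^(−0.0339·8/12) = 20.8792
Fair futures F* = (S − I)·e^(rT) = (549.99 − 20.8792)·e^0.042375 = 529.1108 × 1.043286 = 552.0139
Market €545.93 < fair 552.0139: forward underpriced → reverse cash-and-carry (short the stock, invest proceeds at r, pay the dividends, go long the forward).
Profit at T = |F_mkt − F*| = |545.93 − 552.0139| = €6.08 per share

€6.08 per share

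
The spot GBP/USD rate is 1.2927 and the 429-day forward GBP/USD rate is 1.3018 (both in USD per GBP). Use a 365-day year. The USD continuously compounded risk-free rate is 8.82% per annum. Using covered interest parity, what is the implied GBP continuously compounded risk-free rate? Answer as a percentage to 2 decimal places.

8.22%

F = S·e^((r_USD − r_GBP)T) ⇒ r_GBP = r_USD − ln(F/S)/T
ln(1.3018/1.2927) = 0.007015; /(429/365) = 0.005968
r_GBP = 0.0882 − 0.005968 = 0.082232
r_GBP = 8.22%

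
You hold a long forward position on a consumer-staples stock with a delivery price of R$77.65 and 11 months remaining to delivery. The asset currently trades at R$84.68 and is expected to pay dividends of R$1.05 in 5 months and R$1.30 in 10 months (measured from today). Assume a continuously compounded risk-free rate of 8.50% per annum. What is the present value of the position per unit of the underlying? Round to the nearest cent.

R$10.63

PV(remaining dividends) I = 1.05·e^(−0.0850·5/12) + 1.30·e^(−0.0850·10/12) = 2.2246
Current forward F = (S − I)·e^(rT) = (84.68 − 2.2246)·e^(0.0850·11/12) = 82.4554 × 1.081033 = 89.1370
Value (long) = (F − K)·e^(−rT) = (89.1370 − 77.65) × 0.925042 = 10.6260
Value = R$10.63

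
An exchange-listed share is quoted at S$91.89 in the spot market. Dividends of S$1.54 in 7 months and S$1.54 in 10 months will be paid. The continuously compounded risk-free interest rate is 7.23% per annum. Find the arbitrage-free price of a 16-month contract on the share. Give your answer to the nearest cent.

S$97.97

PV(dividends) I = 1.54·e^(−0.0723·7/12) + 1.54·e^(−0.0723·10/12)
I = 1.4764 + 1.4500 = 2.9264
F = (S − I)·e^(rT) = (91.89 − 2.9264) · e^(0.0723·16/12)
= 88.9636 · e^0.096400 = 88.9636 × 1.101199 = S$97.97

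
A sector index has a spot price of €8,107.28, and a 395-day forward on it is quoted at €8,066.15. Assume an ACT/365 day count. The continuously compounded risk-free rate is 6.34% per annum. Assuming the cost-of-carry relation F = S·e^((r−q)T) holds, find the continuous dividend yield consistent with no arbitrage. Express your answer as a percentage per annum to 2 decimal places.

6.81%

From F = S·e^((r−q)T): (r − q) = ln(F/S)/T
ln(8066.15/8107.28) = ln(0.994927) = -0.005086
(r − q) = -0.005086 / (395/365) = -0.004700
q = r − ln(F/S)/T = 0.0634 + 0.004700 = 0.068100
q = 6.81%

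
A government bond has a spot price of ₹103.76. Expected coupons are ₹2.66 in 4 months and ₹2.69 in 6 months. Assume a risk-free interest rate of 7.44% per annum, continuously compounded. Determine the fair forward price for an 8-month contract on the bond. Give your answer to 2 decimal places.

₹103.59

PV(coupons) I = 2.66·e^(−0.0744·4/12) + 2.69·e^(−0.0744·6/12)
I = 2.5948 + 2.5918 = 5.1866
F = (S − I)·e^(rT) = (103.76 − 5.1866) · e^(0.0744·8/12)
= 98.5734 · e^0.049600 = 98.5734 × 1.050851 = ₹103.59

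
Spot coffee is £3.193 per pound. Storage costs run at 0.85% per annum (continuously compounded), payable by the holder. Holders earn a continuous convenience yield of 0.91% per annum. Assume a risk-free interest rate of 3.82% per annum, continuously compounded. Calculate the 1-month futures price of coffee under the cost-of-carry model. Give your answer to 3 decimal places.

Net carry = r + u − y = 0.0382 + 0.0085 − 0.0091 = 0.0376
F = S·e^((r+u−y)T) = 3.193 · e^(0.0376 × 1/12) = 3.193 · e^0.003133
= 3.193 × 1.003138 = £3.203 per pound

£3.203 per pound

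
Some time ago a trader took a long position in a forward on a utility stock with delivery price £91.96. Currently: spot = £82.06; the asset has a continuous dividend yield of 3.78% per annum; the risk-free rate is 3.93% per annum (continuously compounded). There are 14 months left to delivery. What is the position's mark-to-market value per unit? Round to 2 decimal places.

Current fair forward for the remaining 14 months: F = S·e^((r − q)·T), (r − q) = 0.0393 − 0.0378 = 0.0015
F = 82.06 · e^(0.0015 × 14/12) = 82.06 × 1.001752 = 82.2038
Value of long forward = (F − K)·e^(−rT) = (82.2038 − 91.96) · e^(−0.0393·14/12)
= -9.7562 × 0.955185 = -9.32

-£9.32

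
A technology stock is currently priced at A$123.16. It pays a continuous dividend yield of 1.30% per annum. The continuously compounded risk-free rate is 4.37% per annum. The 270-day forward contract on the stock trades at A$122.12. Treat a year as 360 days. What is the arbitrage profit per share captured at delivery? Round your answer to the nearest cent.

A$3.91 per share

Fair forward: F* = S·e^(carry·T), with carry = (r − q) = 0.0437 − 0.0130 = 0.0307
F* = 123.16 · e^(0.0307 × 270/360) = 123.16 · e^0.023025 = 123.16 × 1.023292 = A$126.0286
Market A$122.12 < fair A$126.0286: forward underpriced → reverse cash-and-carry (short spot, go long the forward).
At maturity, profit = |F_mkt − F*| = |122.12 − 126.0286| = A$3.91 per share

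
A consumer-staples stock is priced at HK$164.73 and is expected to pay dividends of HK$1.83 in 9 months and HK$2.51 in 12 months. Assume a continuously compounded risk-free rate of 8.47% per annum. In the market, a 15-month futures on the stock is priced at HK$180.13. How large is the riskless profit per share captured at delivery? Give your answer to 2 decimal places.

HK$1.48 per share

PV(dividends) I = 1.83·e^(−0.0847·9/12) + 2.51·e^(−0.0847·12/12) = 4.0235
Fair futures F* = (S − I)·e^(rT) = (164.73 − 4.0235)·e^0.105875 = 160.7065 × 1.111683 = 178.6547
Market HK$180.13 > fair 178.6547: forward overpriced → cash-and-carry (borrow at r, buy the stock and collect the dividends, short the forward).
Profit at T = |F_mkt − F*| = |180.13 − 178.6547| = HK$1.48 per share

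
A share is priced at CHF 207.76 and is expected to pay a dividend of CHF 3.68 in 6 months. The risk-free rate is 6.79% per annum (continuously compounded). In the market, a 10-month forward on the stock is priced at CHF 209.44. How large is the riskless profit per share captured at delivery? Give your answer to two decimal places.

PV(dividends) I = 3.68·e^(−0.0679·6/12) = 3.5572
Fair forward F* = (S − I)·e^(rT) = (207.76 − 3.5572)·e^0.056583 = 204.2028 × 1.058214 = 216.0903
Market CHF 209.44 < fair 216.0903: forward underpriced → reverse cash-and-carry (short the stock, invest proceeds at r, pay the dividends, go long the forward).
Profit at T = |F_mkt − F*| = |209.44 − 216.0903| = CHF 6.65 per share

CHF 6.65 per share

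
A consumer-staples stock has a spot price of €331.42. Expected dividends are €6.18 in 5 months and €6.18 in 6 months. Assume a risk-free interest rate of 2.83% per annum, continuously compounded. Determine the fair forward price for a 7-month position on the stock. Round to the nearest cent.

€324.53

PV(dividends) I = 6.18·e^(−0.0283·5/12) + 6.18·e^(−0.0283·6/12)
I = 6.1076 + 6.0932 = 12.2008
F = (S − I)·e^(rT) = (331.42 − 12.2008) · e^(0.0283·7/12)
= 319.2192 · e^0.016508 = 319.2192 × 1.016645 = €324.53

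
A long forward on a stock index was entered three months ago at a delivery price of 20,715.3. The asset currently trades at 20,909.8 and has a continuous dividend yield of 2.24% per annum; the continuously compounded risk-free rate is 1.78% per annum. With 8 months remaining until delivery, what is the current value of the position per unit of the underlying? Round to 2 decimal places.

Current fair forward for the remaining 8 months: F = S·e^((r − q)·T), (r − q) = 0.0178 − 0.0224 = -0.0046
F = 20909.8 · e^(-0.0046 × 8/12) = 20909.8 × 0.99693803 = 20845.7748
Value of long forward = (F − K)·e^(−rT) = (20845.7748 − 20715.3) · e^(−0.0178·8/12)
= 130.4748 × 0.98820346 = 128.94

128.94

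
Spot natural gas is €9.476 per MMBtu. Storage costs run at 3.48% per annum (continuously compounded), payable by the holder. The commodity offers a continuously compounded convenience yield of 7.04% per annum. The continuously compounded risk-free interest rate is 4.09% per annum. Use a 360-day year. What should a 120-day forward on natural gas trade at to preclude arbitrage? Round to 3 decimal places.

Net carry = r + u − y = 0.0409 + 0.0348 − 0.0704 = 0.0053
F = S·e^((r+u−y)T) = 9.476 · e^(0.0053 × 120/360) = 9.476 · e^0.001767
= 9.476 × 1.001769 = €9.493 per MMBtu

€9.493 per MMBtu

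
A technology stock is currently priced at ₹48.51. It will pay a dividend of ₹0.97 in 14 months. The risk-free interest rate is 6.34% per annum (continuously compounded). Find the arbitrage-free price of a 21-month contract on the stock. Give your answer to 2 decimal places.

₹53.20

PV(dividends) I = 0.97·e^(−0.0634·14/12)
I = 0.9008
F = (S − I)·e^(rT) = (48.51 − 0.9008) · e^(0.0634·21/12)
= 47.6092 · e^0.110950 = 47.6092 × 1.117339 = ₹53.20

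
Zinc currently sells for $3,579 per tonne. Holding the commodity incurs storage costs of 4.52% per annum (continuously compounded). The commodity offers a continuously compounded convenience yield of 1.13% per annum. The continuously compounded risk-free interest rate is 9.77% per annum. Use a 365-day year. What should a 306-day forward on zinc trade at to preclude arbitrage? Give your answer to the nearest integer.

$3,996 per tonne

Net carry = r + u − y = 0.0977 + 0.0452 − 0.0113 = 0.1316
F = S·e^((r+u−y)T) = 3579 · e^(0.1316 × 306/365) = 3579 · e^0.110328
= 3579 × 1.116644 = $3,996 per tonne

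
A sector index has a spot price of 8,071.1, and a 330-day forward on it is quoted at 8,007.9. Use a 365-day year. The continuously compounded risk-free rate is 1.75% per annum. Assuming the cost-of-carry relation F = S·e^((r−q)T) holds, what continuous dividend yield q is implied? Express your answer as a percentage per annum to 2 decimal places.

2.62%

From F = S·e^((r−q)T): (r − q) = ln(F/S)/T
ln(8007.9/8071.1) = ln(0.992170) = -0.007861
(r − q) = -0.007861 / (330/365) = -0.008695
q = r − ln(F/S)/T = 0.0175 + 0.008695 = 0.026195
q = 2.62%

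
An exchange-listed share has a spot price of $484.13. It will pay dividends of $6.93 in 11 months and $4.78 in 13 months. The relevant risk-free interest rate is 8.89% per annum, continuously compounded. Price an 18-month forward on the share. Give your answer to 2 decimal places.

PV(dividends) I = 6.93·e^(−0.0889·11/12) + 4.78·e^(−0.0889·13/12)
I = 6.3877 + 4.3411 = 10.7288
F = (S − I)·e^(rT) = (484.13 − 10.7288) · e^(0.0889·18/12)
= 473.4012 · e^0.133350 = 473.4012 × 1.142650 = $540.93

$540.93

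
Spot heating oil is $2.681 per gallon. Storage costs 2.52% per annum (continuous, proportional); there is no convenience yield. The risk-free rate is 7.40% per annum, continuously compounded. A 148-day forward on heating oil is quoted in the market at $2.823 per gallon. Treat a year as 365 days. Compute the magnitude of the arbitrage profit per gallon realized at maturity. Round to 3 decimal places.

$0.032 per gallon

Fair forward: F* = S·e^(carry·T), with carry = (r + u) = 0.0740 + 0.0252 = 0.0992
F* = 2.681 · e^(0.0992 × 148/365) = 2.681 · e^0.040224 = 2.681 × 1.041044 = $2.7910
Market $2.823 > fair $2.7910: forward overpriced → cash-and-carry (buy spot, short the forward).
At maturity, profit = |F_mkt − F*| = |2.823 − 2.7910| = $0.032 per gallon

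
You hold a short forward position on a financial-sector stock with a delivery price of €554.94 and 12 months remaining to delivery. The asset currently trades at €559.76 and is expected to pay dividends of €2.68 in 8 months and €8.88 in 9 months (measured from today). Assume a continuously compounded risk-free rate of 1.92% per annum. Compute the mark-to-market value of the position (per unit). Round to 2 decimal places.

-€3.97

PV(remaining dividends) I = 2.68·e^(−0.0192·8/12) + 8.88·e^(−0.0192·9/12) = 11.3990
Current forward F = (S − I)·e^(rT) = (559.76 − 11.3990)·e^(0.0192·12/12) = 548.3610 × 1.019386 = 558.9915
Value (long) = (F − K)·e^(−rT) = (558.9915 − 554.94) × 0.980983 = 3.9745
Short position value = −(long value) = -€3.97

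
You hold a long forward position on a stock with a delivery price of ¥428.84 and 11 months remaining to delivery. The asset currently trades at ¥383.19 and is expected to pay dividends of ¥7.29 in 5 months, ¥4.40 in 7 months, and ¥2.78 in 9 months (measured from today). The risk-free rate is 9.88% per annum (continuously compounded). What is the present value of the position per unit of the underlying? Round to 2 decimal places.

-¥22.25

PV(remaining dividends) I = 7.29·e^(−0.0988·5/12) + 4.40·e^(−0.0988·7/12) + 2.78·e^(−0.0988·9/12) = 13.7310
Current forward F = (S − I)·e^(rT) = (383.19 − 13.7310)·e^(0.0988·11/12) = 369.4590 × 1.094794 = 404.4815
Value (long) = (F − K)·e^(−rT) = (404.4815 − 428.84) × 0.913413 = -22.2494
Value = -¥22.25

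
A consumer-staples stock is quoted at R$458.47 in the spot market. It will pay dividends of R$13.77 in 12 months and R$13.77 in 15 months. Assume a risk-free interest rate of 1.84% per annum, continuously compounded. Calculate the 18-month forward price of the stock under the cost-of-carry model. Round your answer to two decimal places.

PV(dividends) I = 13.77·e^(−0.0184·12/12) + 13.77·e^(−0.0184·15/12)
I = 13.5189 + 13.4569 = 26.9758
F = (S − I)·e^(rT) = (458.47 − 26.9758) · e^(0.0184·18/12)
= 431.4942 · e^0.027600 = 431.4942 × 1.027984 = R$443.57

R$443.57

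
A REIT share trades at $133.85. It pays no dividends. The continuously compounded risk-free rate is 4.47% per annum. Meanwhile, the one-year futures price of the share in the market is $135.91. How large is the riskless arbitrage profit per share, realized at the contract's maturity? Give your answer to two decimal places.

$4.06 per share

Fair futures: F* = S·e^(carry·T), with carry = r = 0.0447
F* = 133.85 · e^(0.0447 × 12/12) = 133.85 · e^0.044700 = 133.85 × 1.045714 = $139.9688
Market $135.91 < fair $139.9688: forward underpriced → reverse cash-and-carry (short spot, go long the forward).
At maturity, profit = |F_mkt − F*| = |135.91 − 139.9688| = $4.06 per share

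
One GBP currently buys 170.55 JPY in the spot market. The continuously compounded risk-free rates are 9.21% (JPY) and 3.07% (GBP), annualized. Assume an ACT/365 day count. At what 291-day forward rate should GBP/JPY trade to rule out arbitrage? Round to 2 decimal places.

F = S·e^((r_JPY − r_GBP)T) = 170.55 · e^((0.0921 − 0.0307) × 291/365)
= 170.55 · e^0.048952 = 170.55 × 1.050170
F = 179.11 JPY per GBP

179.11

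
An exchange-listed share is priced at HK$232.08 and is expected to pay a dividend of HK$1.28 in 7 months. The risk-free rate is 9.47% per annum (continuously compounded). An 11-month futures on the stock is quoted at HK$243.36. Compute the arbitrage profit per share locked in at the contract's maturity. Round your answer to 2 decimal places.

HK$8.45 per share

PV(dividends) I = 1.28·e^(−0.0947·7/12) = 1.2112
Fair futures F* = (S − I)·e^(rT) = (232.08 − 1.2112)·e^0.086808 = 230.8688 × 1.090687 = 251.8056
Market HK$243.36 < fair 251.8056: forward underpriced → reverse cash-and-carry (short the stock, invest proceeds at r, pay the dividends, go long the forward).
Profit at T = |F_mkt − F*| = |243.36 − 251.8056| = HK$8.45 per share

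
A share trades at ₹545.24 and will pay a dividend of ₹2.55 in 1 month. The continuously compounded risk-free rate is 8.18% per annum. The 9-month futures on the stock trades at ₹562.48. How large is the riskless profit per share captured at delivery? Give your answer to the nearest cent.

PV(dividends) I = 2.55·e^(−0.0818·1/12) = 2.5327
Fair futures F* = (S − I)·e^(rT) = (545.24 − 2.5327)·e^0.061350 = 542.7073 × 1.063271 = 577.0449
Market ₹562.48 < fair 577.0449: forward underpriced → reverse cash-and-carry (short the stock, invest proceeds at r, pay the dividends, go long the forward).
Profit at T = |F_mkt − F*| = |562.48 − 577.0449| = ₹14.56 per share

₹14.56 per share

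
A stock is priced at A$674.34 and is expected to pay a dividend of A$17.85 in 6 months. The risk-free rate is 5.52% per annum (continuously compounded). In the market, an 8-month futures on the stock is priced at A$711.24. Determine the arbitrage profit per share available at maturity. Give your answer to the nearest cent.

A$29.64 per share

PV(dividends) I = 17.85·e^(−0.0552·6/12) = 17.3641
Fair futures F* = (S − I)·e^(rT) = (674.34 − 17.3641)·e^0.036800 = 656.9759 × 1.037486 = 681.6033
Market A$711.24 > fair 681.6033: forward overpriced → cash-and-carry (borrow at r, buy the stock and collect the dividends, short the forward).
Profit at T = |F_mkt − F*| = |711.24 − 681.6033| = A$29.64 per share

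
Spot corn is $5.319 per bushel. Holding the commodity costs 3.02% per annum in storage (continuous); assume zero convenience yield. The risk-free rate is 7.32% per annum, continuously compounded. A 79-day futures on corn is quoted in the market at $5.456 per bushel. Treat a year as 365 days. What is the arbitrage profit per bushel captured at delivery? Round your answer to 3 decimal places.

Fair futures: F* = S·e^(carry·T), with carry = (r + u) = 0.0732 + 0.0302 = 0.1034
F* = 5.319 · e^(0.1034 × 79/365) = 5.319 · e^0.022380 = 5.319 × 1.022632 = $5.4394
Market $5.456 > fair $5.4394: forward overpriced → cash-and-carry (buy spot, short the forward).
At maturity, profit = |F_mkt − F*| = |5.456 − 5.4394| = $0.017 per bushel

$0.017 per bushel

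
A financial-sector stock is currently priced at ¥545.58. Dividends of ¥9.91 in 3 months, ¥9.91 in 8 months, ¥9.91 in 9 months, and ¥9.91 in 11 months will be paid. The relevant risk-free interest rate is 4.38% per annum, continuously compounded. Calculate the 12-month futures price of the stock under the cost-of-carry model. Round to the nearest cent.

¥529.75

PV(dividends) I = 9.91·e^(−0.0438·3/12) + 9.91·e^(−0.0438·8/12) + 9.91·e^(−0.0438·9/12) + 9.91·e^(−0.0438·11/12)
I = 9.8021 + 9.6248 + 9.5897 + 9.5200 = 38.5366
F = (S − I)·e^(rT) = (545.58 − 38.5366) · e^(0.0438·12/12)
= 507.0434 · e^0.043800 = 507.0434 × 1.044773 = ¥529.75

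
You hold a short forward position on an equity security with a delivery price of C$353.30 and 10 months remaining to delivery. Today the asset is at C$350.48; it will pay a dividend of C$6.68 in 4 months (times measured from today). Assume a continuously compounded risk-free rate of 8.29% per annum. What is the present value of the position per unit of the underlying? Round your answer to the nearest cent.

-C$14.27

PV(remaining dividends) I = 6.68·e^(−0.0829·4/12) = 6.4979
Current forward F = (S − I)·e^(rT) = (350.48 − 6.4979)·e^(0.0829·10/12) = 343.9821 × 1.071525 = 368.5854
Value (long) = (F − K)·e^(−rT) = (368.5854 − 353.30) × 0.933249 = 14.2651
Short position value = −(long value) = -C$14.27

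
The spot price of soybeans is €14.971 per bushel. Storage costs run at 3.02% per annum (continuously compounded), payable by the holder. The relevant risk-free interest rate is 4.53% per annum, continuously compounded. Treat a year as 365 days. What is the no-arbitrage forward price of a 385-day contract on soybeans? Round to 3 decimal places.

€16.212 per bushel

Net carry = r + u − y = 0.0453 + 0.0302 − 0.0000 = 0.0755
F = S·e^((r+u−y)T) = 14.971 · e^(0.0755 × 385/365) = 14.971 · e^0.079637
= 14.971 × 1.082894 = €16.212 per bushel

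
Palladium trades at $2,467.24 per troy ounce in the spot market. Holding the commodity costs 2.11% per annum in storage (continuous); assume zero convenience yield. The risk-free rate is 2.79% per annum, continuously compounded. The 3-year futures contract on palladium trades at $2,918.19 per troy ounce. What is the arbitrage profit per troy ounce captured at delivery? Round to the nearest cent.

$60.25 per troy ounce

Fair futures: F* = S·e^(carry·T), with carry = (r + u) = 0.0279 + 0.0211 = 0.0490
F* = 2467.24 · e^(0.0490 × 3) = 2467.24 · e^0.14700000 = 2467.24 × 1.15835396 = $2857.9372
Market $2918.19 > fair $2857.9372: forward overpriced → cash-and-carry (buy spot, short the forward).
At maturity, profit = |F_mkt − F*| = |2918.19 − 2857.9372| = $60.25 per troy ounce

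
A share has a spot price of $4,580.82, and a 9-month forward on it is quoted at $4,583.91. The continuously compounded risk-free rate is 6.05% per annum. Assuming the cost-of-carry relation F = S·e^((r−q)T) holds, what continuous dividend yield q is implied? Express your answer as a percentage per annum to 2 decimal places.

5.96%

From F = S·e^((r−q)T): (r − q) = ln(F/S)/T
ln(4583.91/4580.82) = ln(1.000675) = 0.000675
(r − q) = 0.000675 / (9/12) = 0.000900
q = r − ln(F/S)/T = 0.0605 − 0.000900 = 0.059600
q = 5.96%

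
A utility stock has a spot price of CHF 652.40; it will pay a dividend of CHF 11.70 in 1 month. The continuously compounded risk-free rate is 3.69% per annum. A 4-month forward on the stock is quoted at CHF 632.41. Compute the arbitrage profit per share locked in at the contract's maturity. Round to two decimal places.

CHF 16.26 per share

PV(dividends) I = 11.70·e^(−0.0369·1/12) = 11.6641
Fair forward F* = (S − I)·e^(rT) = (652.40 − 11.6641)·e^0.012300 = 640.7359 × 1.012376 = 648.6656
Market CHF 632.41 < fair 648.6656: forward underpriced → reverse cash-and-carry (short the stock, invest proceeds at r, pay the dividends, go long the forward).
Profit at T = |F_mkt − F*| = |632.41 − 648.6656| = CHF 16.26 per share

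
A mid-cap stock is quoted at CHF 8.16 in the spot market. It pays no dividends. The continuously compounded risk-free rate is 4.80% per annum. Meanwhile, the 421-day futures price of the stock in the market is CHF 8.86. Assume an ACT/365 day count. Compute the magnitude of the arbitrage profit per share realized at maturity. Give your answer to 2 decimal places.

Fair futures: F* = S·e^(carry·T), with carry = r = 0.0480
F* = 8.16 · e^(0.0480 × 421/365) = 8.16 · e^0.055364 = 8.16 × 1.056925 = CHF 8.6245
Market CHF 8.86 > fair CHF 8.6245: forward overpriced → cash-and-carry (buy spot, short the forward).
At maturity, profit = |F_mkt − F*| = |8.86 − 8.6245| = CHF 0.24 per share

CHF 0.24 per share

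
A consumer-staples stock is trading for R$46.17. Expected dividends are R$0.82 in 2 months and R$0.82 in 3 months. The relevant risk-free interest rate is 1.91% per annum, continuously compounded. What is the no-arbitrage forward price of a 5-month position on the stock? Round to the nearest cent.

R$44.89

PV(dividends) I = 0.82·e^(−0.0191·2/12) + 0.82·e^(−0.0191·3/12)
I = 0.8174 + 0.8161 = 1.6335
F = (S − I)·e^(rT) = (46.17 − 1.6335) · e^(0.0191·5/12)
= 44.5365 · e^0.007958 = 44.5365 × 1.007990 = R$44.89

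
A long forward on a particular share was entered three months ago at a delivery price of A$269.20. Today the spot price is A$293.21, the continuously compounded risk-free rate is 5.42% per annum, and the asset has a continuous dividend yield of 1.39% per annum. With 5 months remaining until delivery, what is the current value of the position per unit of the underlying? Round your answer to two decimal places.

Current fair forward for the remaining 5 months: F = S·e^((r − q)·T), (r − q) = 0.0542 − 0.0139 = 0.0403
F = 293.21 · e^(0.0403 × 5/12) = 293.21 × 1.016933 = 298.1749
Value of long forward = (F − K)·e^(−rT) = (298.1749 − 269.20) · e^(−0.0542·5/12)
= 28.9749 × 0.977670 = 28.33

A$28.33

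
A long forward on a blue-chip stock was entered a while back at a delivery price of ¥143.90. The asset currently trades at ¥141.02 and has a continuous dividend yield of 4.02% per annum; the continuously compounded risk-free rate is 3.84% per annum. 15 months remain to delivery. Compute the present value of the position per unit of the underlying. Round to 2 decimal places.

-¥3.05

Current fair forward for the remaining 15 months: F = S·e^((r − q)·T), (r − q) = 0.0384 − 0.0402 = -0.0018
F = 141.02 · e^(-0.0018 × 15/12) = 141.02 × 0.997753 = 140.7031
Value of long forward = (F − K)·e^(−rT) = (140.7031 − 143.90) · e^(−0.0384·15/12)
= -3.1969 × 0.953134 = -3.05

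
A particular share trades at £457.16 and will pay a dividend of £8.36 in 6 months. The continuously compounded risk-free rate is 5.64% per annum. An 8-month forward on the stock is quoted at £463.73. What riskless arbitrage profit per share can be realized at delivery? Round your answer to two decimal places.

PV(dividends) I = 8.36·e^(−0.0564·6/12) = 8.1275
Fair forward F* = (S − I)·e^(rT) = (457.16 − 8.1275)·e^0.037600 = 449.0325 × 1.038316 = 466.2376
Market £463.73 < fair 466.2376: forward underpriced → reverse cash-and-carry (short the stock, invest proceeds at r, pay the dividends, go long the forward).
Profit at T = |F_mkt − F*| = |463.73 − 466.2376| = £2.51 per share

£2.51 per share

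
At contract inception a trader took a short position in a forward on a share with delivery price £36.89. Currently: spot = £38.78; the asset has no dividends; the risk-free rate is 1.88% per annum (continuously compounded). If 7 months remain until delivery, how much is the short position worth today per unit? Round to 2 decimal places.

-£2.29

Current fair forward for the remaining 7 months: F = S·e^(r·T), r = 0.0188
F = 38.78 · e^(0.0188 × 7/12) = 38.78 × 1.011027 = 39.2076
Value of long forward = (F − K)·e^(−rT) = (39.2076 − 36.89) · e^(−0.0188·7/12)
= 2.3176 × 0.989093 = 2.29
Short position value = −(long value) = -£2.29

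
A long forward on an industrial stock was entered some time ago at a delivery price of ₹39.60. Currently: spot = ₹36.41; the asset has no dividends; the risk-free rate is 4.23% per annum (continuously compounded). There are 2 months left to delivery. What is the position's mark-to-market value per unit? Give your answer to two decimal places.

-₹2.91

Current fair forward for the remaining 2 months: F = S·e^(r·T), r = 0.0423
F = 36.41 · e^(0.0423 × 2/12) = 36.41 × 1.007075 = 36.6676
Value of long forward = (F − K)·e^(−rT) = (36.6676 − 39.60) · e^(−0.0423·2/12)
= -2.9324 × 0.992975 = -2.91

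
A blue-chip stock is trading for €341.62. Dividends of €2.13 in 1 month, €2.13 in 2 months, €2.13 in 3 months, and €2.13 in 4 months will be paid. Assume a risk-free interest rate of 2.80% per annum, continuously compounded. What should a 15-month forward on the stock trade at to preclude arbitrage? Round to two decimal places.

PV(dividends) I = 2.13·e^(−0.0280·1/12) + 2.13·e^(−0.0280·2/12) + 2.13·e^(−0.0280·3/12) + 2.13·e^(−0.0280·4/12)
I = 2.1250 + 2.1201 + 2.1151 + 2.1102 = 8.4704
F = (S − I)·e^(rT) = (341.62 − 8.4704) · e^(0.0280·15/12)
= 333.1496 · e^0.035000 = 333.1496 × 1.035620 = €345.02

€345.02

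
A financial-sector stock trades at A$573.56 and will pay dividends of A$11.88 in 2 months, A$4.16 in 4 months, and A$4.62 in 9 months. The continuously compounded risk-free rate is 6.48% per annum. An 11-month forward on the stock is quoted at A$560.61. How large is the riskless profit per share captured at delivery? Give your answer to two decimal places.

A$26.59 per share

PV(dividends) I = 11.88·e^(−0.0648·2/12) + 4.16·e^(−0.0648·4/12) + 4.62·e^(−0.0648·9/12) = 20.2243
Fair forward F* = (S − I)·e^(rT) = (573.56 − 20.2243)·e^0.059400 = 553.3357 × 1.061200 = 587.1998
Market A$560.61 < fair 587.1998: forward underpriced → reverse cash-and-carry (short the stock, invest proceeds at r, pay the dividends, go long the forward).
Profit at T = |F_mkt − F*| = |560.61 − 587.1998| = A$26.59 per share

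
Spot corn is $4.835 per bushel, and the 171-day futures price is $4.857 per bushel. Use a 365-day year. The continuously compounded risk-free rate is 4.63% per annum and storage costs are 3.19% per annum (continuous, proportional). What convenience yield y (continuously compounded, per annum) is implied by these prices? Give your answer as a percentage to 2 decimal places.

6.85%

F = S·e^((r+u−y)T) ⇒ (r+u−y) = ln(F/S)/T
ln(4.857/4.835) = 0.004540; /T ⇒ 0.009691
y = r + u − ln(F/S)/T = 0.0463 + 0.0319 − 0.009691 = 0.068509
y = 6.85%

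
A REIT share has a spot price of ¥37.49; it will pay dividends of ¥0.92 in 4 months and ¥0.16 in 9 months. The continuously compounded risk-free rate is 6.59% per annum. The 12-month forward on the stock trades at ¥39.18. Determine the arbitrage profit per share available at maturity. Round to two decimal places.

PV(dividends) I = 0.92·e^(−0.0659·4/12) + 0.16·e^(−0.0659·9/12) = 1.0523
Fair forward F* = (S − I)·e^(rT) = (37.49 − 1.0523)·e^0.065900 = 36.4377 × 1.068120 = 38.9198
Market ¥39.18 > fair 38.9198: forward overpriced → cash-and-carry (borrow at r, buy the stock and collect the dividends, short the forward).
Profit at T = |F_mkt − F*| = |39.18 − 38.9198| = ¥0.26 per share

¥0.26 per share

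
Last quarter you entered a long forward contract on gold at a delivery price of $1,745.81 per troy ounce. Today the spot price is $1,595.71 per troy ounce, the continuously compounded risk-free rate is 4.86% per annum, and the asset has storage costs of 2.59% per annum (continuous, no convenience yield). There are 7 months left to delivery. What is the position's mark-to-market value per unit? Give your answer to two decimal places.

Current fair forward for the remaining 7 months: F = S·e^((r + u)·T), (r + u) = 0.0486 + 0.0259 = 0.0745
F = 1595.71 · e^(0.0745 × 7/12) = 1595.71 × 1.04441648 = 1666.5858
Value of long forward = (F − K)·e^(−rT) = (1666.5858 − 1745.81) · e^(−0.0486·7/12)
= -79.2242 × 0.97204809 = -77.01

-$77.01 per troy ounce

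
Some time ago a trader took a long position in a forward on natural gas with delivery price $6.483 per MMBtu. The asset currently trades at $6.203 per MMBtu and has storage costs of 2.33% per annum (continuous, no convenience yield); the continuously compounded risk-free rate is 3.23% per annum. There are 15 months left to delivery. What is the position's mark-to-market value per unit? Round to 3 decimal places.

Current fair forward for the remaining 15 months: F = S·e^((r + u)·T), (r + u) = 0.0323 + 0.0233 = 0.0556
F = 6.203 · e^(0.0556 × 15/12) = 6.203 × 1.071972 = 6.6494
Value of long forward = (F − K)·e^(−rT) = (6.6494 − 6.483) · e^(−0.0323·15/12)
= 0.1664 × 0.960429 = 0.160

$0.160 per MMBtu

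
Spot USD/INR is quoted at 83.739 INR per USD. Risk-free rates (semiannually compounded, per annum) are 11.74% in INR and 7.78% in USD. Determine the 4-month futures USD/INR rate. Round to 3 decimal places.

By covered interest parity, F = S · (1+r_INR/2)^(2T) / (1+r_USD/2)^(2T)
= 83.739 × 1.038760 / 1.025768 = 83.739 × 1.012666
F = 84.800 INR per USD

84.800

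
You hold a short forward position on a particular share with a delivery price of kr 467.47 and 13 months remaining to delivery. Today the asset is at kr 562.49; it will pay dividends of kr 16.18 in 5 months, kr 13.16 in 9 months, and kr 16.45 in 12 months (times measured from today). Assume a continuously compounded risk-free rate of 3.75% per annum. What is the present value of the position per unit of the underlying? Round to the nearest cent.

-kr 69.06

PV(remaining dividends) I = 16.18·e^(−0.0375·5/12) + 13.16·e^(−0.0375·9/12) + 16.45·e^(−0.0375·12/12) = 44.5687
Current forward F = (S − I)·e^(rT) = (562.49 − 44.5687)·e^(0.0375·13/12) = 517.9213 × 1.041461 = 539.3948
Value (long) = (F − K)·e^(−rT) = (539.3948 − 467.47) × 0.960189 = 69.0614
Short position value = −(long value) = -kr 69.06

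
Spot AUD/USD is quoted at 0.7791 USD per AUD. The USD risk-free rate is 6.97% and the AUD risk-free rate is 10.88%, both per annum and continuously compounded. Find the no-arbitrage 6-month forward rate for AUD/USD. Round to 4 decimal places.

0.7640

F = S·e^((r_USD − r_AUD)T) = 0.7791 · e^((0.0697 − 0.1088) × 6/12)
= 0.7791 · e^-0.019550 = 0.7791 × 0.980640
F = 0.7640 USD per AUD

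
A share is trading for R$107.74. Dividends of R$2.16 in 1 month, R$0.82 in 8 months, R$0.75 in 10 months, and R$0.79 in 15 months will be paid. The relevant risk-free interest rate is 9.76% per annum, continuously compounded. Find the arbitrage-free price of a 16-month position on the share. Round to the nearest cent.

PV(dividends) I = 2.16·e^(−0.0976·1/12) + 0.82·e^(−0.0976·8/12) + 0.75·e^(−0.0976·10/12) + 0.79·e^(−0.0976·15/12)
I = 2.1425 + 0.7683 + 0.6914 + 0.6993 = 4.3015
F = (S − I)·e^(rT) = (107.74 − 4.3015) · e^(0.0976·16/12)
= 103.4385 · e^0.130133 = 103.4385 × 1.138980 = R$117.81

R$117.81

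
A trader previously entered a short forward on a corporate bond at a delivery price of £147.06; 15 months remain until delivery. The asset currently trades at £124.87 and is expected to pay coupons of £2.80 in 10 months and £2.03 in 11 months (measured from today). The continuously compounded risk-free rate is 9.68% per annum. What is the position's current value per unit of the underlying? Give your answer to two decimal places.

£9.87

PV(remaining coupons) I = 2.80·e^(−0.0968·10/12) + 2.03·e^(−0.0968·11/12) = 4.4406
Current forward F = (S − I)·e^(rT) = (124.87 − 4.4406)·e^(0.0968·15/12) = 120.4294 × 1.128625 = 135.9196
Value (long) = (F − K)·e^(−rT) = (135.9196 − 147.06) × 0.886034 = -9.8708
Short position value = −(long value) = £9.87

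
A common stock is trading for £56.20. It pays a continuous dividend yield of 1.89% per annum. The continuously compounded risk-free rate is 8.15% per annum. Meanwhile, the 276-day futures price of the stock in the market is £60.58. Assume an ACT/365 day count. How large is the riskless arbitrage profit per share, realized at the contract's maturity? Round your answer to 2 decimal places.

£1.66 per share

Fair futures: F* = S·e^(carry·T), with carry = (r − q) = 0.0815 − 0.0189 = 0.0626
F* = 56.20 · e^(0.0626 × 276/365) = 56.20 · e^0.047336 = 56.20 × 1.048474 = £58.9242
Market £60.58 > fair £58.9242: forward overpriced → cash-and-carry (buy spot, short the forward).
At maturity, profit = |F_mkt − F*| = |60.58 − 58.9242| = £1.66 per share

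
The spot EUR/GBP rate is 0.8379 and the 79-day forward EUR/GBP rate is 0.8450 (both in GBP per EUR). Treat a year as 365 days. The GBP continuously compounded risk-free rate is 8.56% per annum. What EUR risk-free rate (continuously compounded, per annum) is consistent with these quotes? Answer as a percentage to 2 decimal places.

4.66%

F = S·e^((r_GBP − r_EUR)T) ⇒ r_EUR = r_GBP − ln(F/S)/T
ln(0.8450/0.8379) = 0.008438; /(79/365) = 0.038986
r_EUR = 0.0856 − 0.038986 = 0.046614
r_EUR = 4.66%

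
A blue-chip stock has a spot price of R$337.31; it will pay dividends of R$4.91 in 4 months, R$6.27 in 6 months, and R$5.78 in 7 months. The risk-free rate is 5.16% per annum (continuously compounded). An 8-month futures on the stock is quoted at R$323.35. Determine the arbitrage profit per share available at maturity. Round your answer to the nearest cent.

R$8.64 per share

PV(dividends) I = 4.91·e^(−0.0516·4/12) + 6.27·e^(−0.0516·6/12) + 5.78·e^(−0.0516·7/12) = 16.5452
Fair futures F* = (S − I)·e^(rT) = (337.31 − 16.5452)·e^0.034400 = 320.7648 × 1.034999 = 331.9912
Market R$323.35 < fair 331.9912: forward underpriced → reverse cash-and-carry (short the stock, invest proceeds at r, pay the dividends, go long the forward).
Profit at T = |F_mkt − F*| = |323.35 − 331.9912| = R$8.64 per share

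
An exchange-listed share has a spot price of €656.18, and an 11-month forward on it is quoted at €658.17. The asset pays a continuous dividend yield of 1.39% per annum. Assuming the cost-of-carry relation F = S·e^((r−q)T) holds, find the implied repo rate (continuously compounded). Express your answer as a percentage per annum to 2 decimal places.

From F = S·e^((r−q)T): (r − q) = ln(F/S)/T
ln(658.17/656.18) = ln(1.003033) = 0.003028
(r − q) = 0.003028 / (11/12) = 0.003303
r = ln(F/S)/T + q = 0.003303 + 0.0139 = 0.017203
r = 1.72%

1.72%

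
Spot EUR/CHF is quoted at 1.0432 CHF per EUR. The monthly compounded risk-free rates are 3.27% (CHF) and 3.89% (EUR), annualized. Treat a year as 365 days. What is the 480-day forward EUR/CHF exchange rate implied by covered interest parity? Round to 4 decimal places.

By covered interest parity, F = S · (1+r_CHF/12)^(12T) / (1+r_EUR/12)^(12T)
= 1.0432 × 1.043880 / 1.052400 = 1.0432 × 0.991904
F = 1.0348 CHF per EUR

1.0348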